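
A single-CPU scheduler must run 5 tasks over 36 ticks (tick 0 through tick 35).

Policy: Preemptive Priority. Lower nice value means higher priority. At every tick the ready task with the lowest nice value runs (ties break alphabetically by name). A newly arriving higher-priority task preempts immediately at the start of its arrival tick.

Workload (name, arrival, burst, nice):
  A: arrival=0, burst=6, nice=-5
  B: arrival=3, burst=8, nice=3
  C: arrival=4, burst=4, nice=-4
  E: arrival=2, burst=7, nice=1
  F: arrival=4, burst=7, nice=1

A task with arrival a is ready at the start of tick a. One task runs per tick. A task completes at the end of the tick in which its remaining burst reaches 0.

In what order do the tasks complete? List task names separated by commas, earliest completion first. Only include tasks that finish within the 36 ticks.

t=0: ready={A} → run A
t=1: ready={A} → run A
t=2: ready={A,E} → run A
t=3: ready={A,B,E} → run A
t=4: ready={A,B,C,E,F} → run A
t=5: ready={A,B,C,E,F} → run A
t=6: ready={B,C,E,F} → run C
t=7: ready={B,C,E,F} → run C
t=8: ready={B,C,E,F} → run C
t=9: ready={B,C,E,F} → run C
t=10: ready={B,E,F} → run E
t=11: ready={B,E,F} → run E
t=12: ready={B,E,F} → run E
t=13: ready={B,E,F} → run E
t=14: ready={B,E,F} → run E
t=15: ready={B,E,F} → run E
t=16: ready={B,E,F} → run E
t=17: ready={B,F} → run F
t=18: ready={B,F} → run F
t=19: ready={B,F} → run F
t=20: ready={B,F} → run F
t=21: ready={B,F} → run F
t=22: ready={B,F} → run F
t=23: ready={B,F} → run F
t=24: ready={B} → run B
t=25: ready={B} → run B
t=26: ready={B} → run B
t=27: ready={B} → run B
t=28: ready={B} → run B
t=29: ready={B} → run B
t=30: ready={B} → run B
t=31: ready={B} → run B
t=32: (idle)
t=33: (idle)
t=34: (idle)
t=35: (idle)

completion order = A, C, E, F, B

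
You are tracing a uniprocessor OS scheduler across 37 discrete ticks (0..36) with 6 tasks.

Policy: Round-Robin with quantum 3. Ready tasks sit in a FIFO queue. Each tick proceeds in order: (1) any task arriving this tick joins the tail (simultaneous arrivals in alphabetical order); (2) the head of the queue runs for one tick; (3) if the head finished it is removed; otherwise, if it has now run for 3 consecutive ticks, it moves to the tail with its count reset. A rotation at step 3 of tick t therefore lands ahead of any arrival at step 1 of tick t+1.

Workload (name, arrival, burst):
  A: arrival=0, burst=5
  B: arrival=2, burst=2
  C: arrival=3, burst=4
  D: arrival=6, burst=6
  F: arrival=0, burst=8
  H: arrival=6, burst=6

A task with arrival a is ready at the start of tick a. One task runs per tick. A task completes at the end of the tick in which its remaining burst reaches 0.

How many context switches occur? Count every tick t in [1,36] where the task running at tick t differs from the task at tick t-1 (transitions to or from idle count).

context switches = 12

t=0: queue=[A,F] q_used=0 → run A
t=1: queue=[A,F] q_used=1 → run A
t=2: queue=[A,F,B] q_used=2 → run A
t=3: queue=[F,B,A,C] q_used=0 → run F
t=4: queue=[F,B,A,C] q_used=1 → run F
t=5: queue=[F,B,A,C] q_used=2 → run F
t=6: queue=[B,A,C,F,D,H] q_used=0 → run B
t=7: queue=[B,A,C,F,D,H] q_used=1 → run B
t=8: queue=[A,C,F,D,H] q_used=0 → run A
t=9: queue=[A,C,F,D,H] q_used=1 → run A
t=10: queue=[C,F,D,H] q_used=0 → run C
t=11: queue=[C,F,D,H] q_used=1 → run C
t=12: queue=[C,F,D,H] q_used=2 → run C
t=13: queue=[F,D,H,C] q_used=0 → run F
t=14: queue=[F,D,H,C] q_used=1 → run F
t=15: queue=[F,D,H,C] q_used=2 → run F
t=16: queue=[D,H,C,F] q_used=0 → run D
t=17: queue=[D,H,C,F] q_used=1 → run D
t=18: queue=[D,H,C,F] q_used=2 → run D
t=19: queue=[H,C,F,D] q_used=0 → run H
t=20: queue=[H,C,F,D] q_used=1 → run H
t=21: queue=[H,C,F,D] q_used=2 → run H
t=22: queue=[C,F,D,H] q_used=0 → run C
t=23: queue=[F,D,H] q_used=0 → run F
t=24: queue=[F,D,H] q_used=1 → run F
t=25: queue=[D,H] q_used=0 → run D
t=26: queue=[D,H] q_used=1 → run D
t=27: queue=[D,H] q_used=2 → run D
t=28: queue=[H] q_used=0 → run H
t=29: queue=[H] q_used=1 → run H
t=30: queue=[H] q_used=2 → run H
t=31: (idle)
t=32: (idle)
t=33: (idle)
t=34: (idle)
t=35: (idle)
t=36: (idle)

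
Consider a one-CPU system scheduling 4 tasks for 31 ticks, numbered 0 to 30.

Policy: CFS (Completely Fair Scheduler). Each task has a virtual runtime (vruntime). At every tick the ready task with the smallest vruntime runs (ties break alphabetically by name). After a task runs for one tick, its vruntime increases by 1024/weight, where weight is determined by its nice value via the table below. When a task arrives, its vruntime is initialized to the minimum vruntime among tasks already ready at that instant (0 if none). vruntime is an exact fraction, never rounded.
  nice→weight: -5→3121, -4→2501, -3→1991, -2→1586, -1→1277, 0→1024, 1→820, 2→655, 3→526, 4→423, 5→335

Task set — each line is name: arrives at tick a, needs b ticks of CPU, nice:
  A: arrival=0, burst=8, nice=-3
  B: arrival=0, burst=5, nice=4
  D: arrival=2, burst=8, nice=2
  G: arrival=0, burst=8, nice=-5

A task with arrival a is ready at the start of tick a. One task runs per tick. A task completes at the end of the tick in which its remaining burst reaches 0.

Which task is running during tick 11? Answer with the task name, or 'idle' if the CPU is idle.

t=0: vr[A=0 B=0 G=0] → run A
t=1: vr[A=1024/1991 B=0 G=0] → run B
t=2: vr[A=1024/1991 B=1024/423 D=0 G=0] → run D
t=3: vr[A=1024/1991 B=1024/423 D=1024/655 G=0] → run G
t=4: vr[A=1024/1991 B=1024/423 D=1024/655 G=1024/3121] → run G
t=5: vr[A=1024/1991 B=1024/423 D=1024/655 G=2048/3121] → run A
t=6: vr[A=2048/1991 B=1024/423 D=1024/655 G=2048/3121] → run G
t=7: vr[A=2048/1991 B=1024/423 D=1024/655 G=3072/3121] → run G
t=8: vr[A=2048/1991 B=1024/423 D=1024/655 G=4096/3121] → run A
t=9: vr[A=3072/1991 B=1024/423 D=1024/655 G=4096/3121] → run G
t=10: vr[A=3072/1991 B=1024/423 D=1024/655 G=5120/3121] → run A
t=11: vr[A=4096/1991 B=1024/423 D=1024/655 G=5120/3121] → run D
t=12: vr[A=4096/1991 B=1024/423 D=2048/655 G=5120/3121] → run G
t=13: vr[A=4096/1991 B=1024/423 D=2048/655 G=6144/3121] → run G
t=14: vr[A=4096/1991 B=1024/423 D=2048/655 G=7168/3121] → run A
t=15: vr[A=5120/1991 B=1024/423 D=2048/655 G=7168/3121] → run G
t=16: vr[A=5120/1991 B=1024/423 D=2048/655] → run B
t=17: vr[A=5120/1991 B=2048/423 D=2048/655] → run A
t=18: vr[A=6144/1991 B=2048/423 D=2048/655] → run A
t=19: vr[A=7168/1991 B=2048/423 D=2048/655] → run D
t=20: vr[A=7168/1991 B=2048/423 D=3072/655] → run A
t=21: vr[B=2048/423 D=3072/655] → run D
t=22: vr[B=2048/423 D=4096/655] → run B
t=23: vr[B=1024/141 D=4096/655] → run D
t=24: vr[B=1024/141 D=1024/131] → run B
t=25: vr[B=4096/423 D=1024/131] → run D
t=26: vr[B=4096/423 D=6144/655] → run D
t=27: vr[B=4096/423 D=7168/655] → run B
t=28: vr[D=7168/655] → run D
t=29: (idle)
t=30: (idle)

running at tick 11 = D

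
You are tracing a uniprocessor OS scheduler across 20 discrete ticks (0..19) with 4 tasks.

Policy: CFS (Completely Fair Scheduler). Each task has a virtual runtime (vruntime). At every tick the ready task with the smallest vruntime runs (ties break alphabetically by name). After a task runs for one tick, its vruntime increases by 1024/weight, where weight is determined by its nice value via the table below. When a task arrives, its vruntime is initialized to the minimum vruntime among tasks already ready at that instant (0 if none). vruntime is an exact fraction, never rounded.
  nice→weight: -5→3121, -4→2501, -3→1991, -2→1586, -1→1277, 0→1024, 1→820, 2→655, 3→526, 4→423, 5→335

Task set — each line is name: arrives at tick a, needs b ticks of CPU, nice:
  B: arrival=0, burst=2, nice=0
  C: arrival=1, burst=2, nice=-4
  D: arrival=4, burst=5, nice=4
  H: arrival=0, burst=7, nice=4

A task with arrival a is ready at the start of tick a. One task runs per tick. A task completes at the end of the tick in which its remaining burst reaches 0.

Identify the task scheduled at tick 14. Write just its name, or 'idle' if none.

running at tick 14 = H

t=0: vr[B=0 H=0] → run B
t=1: vr[B=1 C=0 H=0] → run C
t=2: vr[B=1 C=1024/2501 H=0] → run H
t=3: vr[B=1 C=1024/2501 H=1024/423] → run C
t=4: vr[B=1 D=1 H=1024/423] → run B
t=5: vr[D=1 H=1024/423] → run D
t=6: vr[D=1447/423 H=1024/423] → run H
t=7: vr[D=1447/423 H=2048/423] → run D
t=8: vr[D=2471/423 H=2048/423] → run H
t=9: vr[D=2471/423 H=1024/141] → run D
t=10: vr[D=1165/141 H=1024/141] → run H
t=11: vr[D=1165/141 H=4096/423] → run D
t=12: vr[D=4519/423 H=4096/423] → run H
t=13: vr[D=4519/423 H=5120/423] → run D
t=14: vr[H=5120/423] → run H
t=15: vr[H=2048/141] → run H
t=16: (idle)
t=17: (idle)
t=18: (idle)
t=19: (idle)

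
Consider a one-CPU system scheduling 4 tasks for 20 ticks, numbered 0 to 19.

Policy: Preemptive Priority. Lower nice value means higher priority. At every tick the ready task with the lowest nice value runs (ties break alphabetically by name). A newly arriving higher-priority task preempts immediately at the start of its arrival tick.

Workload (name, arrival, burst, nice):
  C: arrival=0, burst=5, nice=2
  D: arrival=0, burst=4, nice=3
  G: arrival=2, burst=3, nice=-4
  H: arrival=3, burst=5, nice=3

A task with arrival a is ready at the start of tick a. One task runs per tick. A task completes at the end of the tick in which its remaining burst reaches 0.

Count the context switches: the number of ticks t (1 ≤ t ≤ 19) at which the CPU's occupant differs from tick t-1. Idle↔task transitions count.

t=0: ready={C,D} → run C
t=1: ready={C,D} → run C
t=2: ready={C,D,G} → run G
t=3: ready={C,D,G,H} → run G
t=4: ready={C,D,G,H} → run G
t=5: ready={C,D,H} → run C
t=6: ready={C,D,H} → run C
t=7: ready={C,D,H} → run C
t=8: ready={D,H} → run D
t=9: ready={D,H} → run D
t=10: ready={D,H} → run D
t=11: ready={D,H} → run D
t=12: ready={H} → run H
t=13: ready={H} → run H
t=14: ready={H} → run H
t=15: ready={H} → run H
t=16: ready={H} → run H
t=17: (idle)
t=18: (idle)
t=19: (idle)

context switches = 5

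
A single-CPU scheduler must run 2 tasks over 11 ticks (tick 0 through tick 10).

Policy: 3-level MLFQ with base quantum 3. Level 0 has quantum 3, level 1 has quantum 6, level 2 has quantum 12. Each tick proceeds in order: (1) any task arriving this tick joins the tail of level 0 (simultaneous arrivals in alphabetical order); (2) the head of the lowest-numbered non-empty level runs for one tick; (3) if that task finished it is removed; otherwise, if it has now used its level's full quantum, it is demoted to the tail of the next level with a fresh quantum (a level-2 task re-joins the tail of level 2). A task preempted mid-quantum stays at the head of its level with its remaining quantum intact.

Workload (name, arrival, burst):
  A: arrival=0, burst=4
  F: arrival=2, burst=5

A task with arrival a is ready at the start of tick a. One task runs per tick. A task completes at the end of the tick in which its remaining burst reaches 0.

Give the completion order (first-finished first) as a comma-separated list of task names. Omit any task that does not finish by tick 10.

completion order = A, F

t=0: L0/L1/L2 = A/-/- → run A
t=1: L0/L1/L2 = A/-/- → run A
t=2: L0/L1/L2 = AF/-/- → run A
t=3: L0/L1/L2 = F/A/- → run F
t=4: L0/L1/L2 = F/A/- → run F
t=5: L0/L1/L2 = F/A/- → run F
t=6: L0/L1/L2 = -/AF/- → run A
t=7: L0/L1/L2 = -/F/- → run F
t=8: L0/L1/L2 = -/F/- → run F
t=9: (idle)
t=10: (idle)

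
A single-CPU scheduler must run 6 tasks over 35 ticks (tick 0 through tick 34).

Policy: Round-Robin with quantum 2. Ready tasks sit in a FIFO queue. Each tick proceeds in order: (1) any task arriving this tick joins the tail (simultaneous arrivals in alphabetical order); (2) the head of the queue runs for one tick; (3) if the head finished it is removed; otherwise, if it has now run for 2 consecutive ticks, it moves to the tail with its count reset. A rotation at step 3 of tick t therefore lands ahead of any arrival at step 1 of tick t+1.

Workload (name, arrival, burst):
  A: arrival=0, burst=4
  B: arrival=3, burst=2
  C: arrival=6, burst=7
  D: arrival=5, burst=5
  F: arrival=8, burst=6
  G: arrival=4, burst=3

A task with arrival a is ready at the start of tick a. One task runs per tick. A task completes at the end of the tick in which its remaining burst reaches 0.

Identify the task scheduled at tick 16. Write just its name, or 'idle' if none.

t=0: queue=[A] q_used=0 → run A
t=1: queue=[A] q_used=1 → run A
t=2: queue=[A] q_used=0 → run A
t=3: queue=[A,B] q_used=1 → run A
t=4: queue=[B,G] q_used=0 → run B
t=5: queue=[B,G,D] q_used=1 → run B
t=6: queue=[G,D,C] q_used=0 → run G
t=7: queue=[G,D,C] q_used=1 → run G
t=8: queue=[D,C,G,F] q_used=0 → run D
t=9: queue=[D,C,G,F] q_used=1 → run D
t=10: queue=[C,G,F,D] q_used=0 → run C
t=11: queue=[C,G,F,D] q_used=1 → run C
t=12: queue=[G,F,D,C] q_used=0 → run G
t=13: queue=[F,D,C] q_used=0 → run F
t=14: queue=[F,D,C] q_used=1 → run F
t=15: queue=[D,C,F] q_used=0 → run D
t=16: queue=[D,C,F] q_used=1 → run D
t=17: queue=[C,F,D] q_used=0 → run C
t=18: queue=[C,F,D] q_used=1 → run C
t=19: queue=[F,D,C] q_used=0 → run F
t=20: queue=[F,D,C] q_used=1 → run F
t=21: queue=[D,C,F] q_used=0 → run D
t=22: queue=[C,F] q_used=0 → run C
t=23: queue=[C,F] q_used=1 → run C
t=24: queue=[F,C] q_used=0 → run F
t=25: queue=[F,C] q_used=1 → run F
t=26: queue=[C] q_used=0 → run C
t=27: (idle)
t=28: (idle)
t=29: (idle)
t=30: (idle)
t=31: (idle)
t=32: (idle)
t=33: (idle)
t=34: (idle)

running at tick 16 = D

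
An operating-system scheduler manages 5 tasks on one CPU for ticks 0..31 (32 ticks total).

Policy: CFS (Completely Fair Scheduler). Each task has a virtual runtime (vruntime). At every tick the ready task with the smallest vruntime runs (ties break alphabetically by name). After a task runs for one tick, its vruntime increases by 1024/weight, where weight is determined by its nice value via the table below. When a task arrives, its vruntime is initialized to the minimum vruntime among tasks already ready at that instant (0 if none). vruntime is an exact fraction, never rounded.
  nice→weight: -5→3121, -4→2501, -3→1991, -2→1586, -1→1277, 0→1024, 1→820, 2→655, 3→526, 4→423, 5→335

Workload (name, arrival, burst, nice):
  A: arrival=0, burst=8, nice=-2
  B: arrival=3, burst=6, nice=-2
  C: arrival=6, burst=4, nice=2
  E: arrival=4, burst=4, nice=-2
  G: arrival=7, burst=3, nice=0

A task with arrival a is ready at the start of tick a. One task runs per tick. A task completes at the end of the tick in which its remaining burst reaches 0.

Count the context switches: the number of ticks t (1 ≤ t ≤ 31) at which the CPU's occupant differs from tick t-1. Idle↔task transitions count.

t=0: vr[A=0] → run A
t=1: vr[A=512/793] → run A
t=2: vr[A=1024/793] → run A
t=3: vr[A=1536/793 B=1536/793] → run A
t=4: vr[A=2048/793 B=1536/793 E=1536/793] → run B
t=5: vr[A=2048/793 B=2048/793 E=1536/793] → run E
t=6: vr[A=2048/793 B=2048/793 C=2048/793 E=2048/793] → run A
t=7: vr[A=2560/793 B=2048/793 C=2048/793 E=2048/793 G=2048/793] → run B
t=8: vr[A=2560/793 B=2560/793 C=2048/793 E=2048/793 G=2048/793] → run C
t=9: vr[A=2560/793 B=2560/793 C=2153472/519415 E=2048/793 G=2048/793] → run E
t=10: vr[A=2560/793 B=2560/793 C=2153472/519415 E=2560/793 G=2048/793] → run G
t=11: vr[A=2560/793 B=2560/793 C=2153472/519415 E=2560/793 G=2841/793] → run A
t=12: vr[A=3072/793 B=2560/793 C=2153472/519415 E=2560/793 G=2841/793] → run B
t=13: vr[A=3072/793 B=3072/793 C=2153472/519415 E=2560/793 G=2841/793] → run E
t=14: vr[A=3072/793 B=3072/793 C=2153472/519415 E=3072/793 G=2841/793] → run G
t=15: vr[A=3072/793 B=3072/793 C=2153472/519415 E=3072/793 G=3634/793] → run A
t=16: vr[A=3584/793 B=3072/793 C=2153472/519415 E=3072/793 G=3634/793] → run B
t=17: vr[A=3584/793 B=3584/793 C=2153472/519415 E=3072/793 G=3634/793] → run E
t=18: vr[A=3584/793 B=3584/793 C=2153472/519415 G=3634/793] → run C
t=19: vr[A=3584/793 B=3584/793 C=2965504/519415 G=3634/793] → run A
t=20: vr[B=3584/793 C=2965504/519415 G=3634/793] → run B
t=21: vr[B=4096/793 C=2965504/519415 G=3634/793] → run G
t=22: vr[B=4096/793 C=2965504/519415] → run B
t=23: vr[C=2965504/519415] → run C
t=24: vr[C=3777536/519415] → run C
t=25: (idle)
t=26: (idle)
t=27: (idle)
t=28: (idle)
t=29: (idle)
t=30: (idle)
t=31: (idle)

context switches = 21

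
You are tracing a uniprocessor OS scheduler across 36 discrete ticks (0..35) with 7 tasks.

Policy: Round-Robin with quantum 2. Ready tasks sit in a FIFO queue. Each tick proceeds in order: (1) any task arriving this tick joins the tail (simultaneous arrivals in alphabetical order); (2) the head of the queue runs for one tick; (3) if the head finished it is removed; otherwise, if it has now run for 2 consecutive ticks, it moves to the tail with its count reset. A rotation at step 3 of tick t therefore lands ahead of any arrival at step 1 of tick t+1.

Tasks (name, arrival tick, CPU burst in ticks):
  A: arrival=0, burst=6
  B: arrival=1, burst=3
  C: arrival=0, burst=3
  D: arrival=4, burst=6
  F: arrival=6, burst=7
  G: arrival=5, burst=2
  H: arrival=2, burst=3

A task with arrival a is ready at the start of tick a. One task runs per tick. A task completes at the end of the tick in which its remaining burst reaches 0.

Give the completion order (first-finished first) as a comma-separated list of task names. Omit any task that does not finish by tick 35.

completion order = C, G, B, A, H, D, F

t=0: queue=[A,C] q_used=0 → run A
t=1: queue=[A,C,B] q_used=1 → run A
t=2: queue=[C,B,A,H] q_used=0 → run C
t=3: queue=[C,B,A,H] q_used=1 → run C
t=4: queue=[B,A,H,C,D] q_used=0 → run B
t=5: queue=[B,A,H,C,D,G] q_used=1 → run B
t=6: queue=[A,H,C,D,G,B,F] q_used=0 → run A
t=7: queue=[A,H,C,D,G,B,F] q_used=1 → run A
t=8: queue=[H,C,D,G,B,F,A] q_used=0 → run H
t=9: queue=[H,C,D,G,B,F,A] q_used=1 → run H
t=10: queue=[C,D,G,B,F,A,H] q_used=0 → run C
t=11: queue=[D,G,B,F,A,H] q_used=0 → run D
t=12: queue=[D,G,B,F,A,H] q_used=1 → run D
t=13: queue=[G,B,F,A,H,D] q_used=0 → run G
t=14: queue=[G,B,F,A,H,D] q_used=1 → run G
t=15: queue=[B,F,A,H,D] q_used=0 → run B
t=16: queue=[F,A,H,D] q_used=0 → run F
t=17: queue=[F,A,H,D] q_used=1 → run F
t=18: queue=[A,H,D,F] q_used=0 → run A
t=19: queue=[A,H,D,F] q_used=1 → run A
t=20: queue=[H,D,F] q_used=0 → run H
t=21: queue=[D,F] q_used=0 → run D
t=22: queue=[D,F] q_used=1 → run D
t=23: queue=[F,D] q_used=0 → run F
t=24: queue=[F,D] q_used=1 → run F
t=25: queue=[D,F] q_used=0 → run D
t=26: queue=[D,F] q_used=1 → run D
t=27: queue=[F] q_used=0 → run F
t=28: queue=[F] q_used=1 → run F
t=29: queue=[F] q_used=0 → run F
t=30: (idle)
t=31: (idle)
t=32: (idle)
t=33: (idle)
t=34: (idle)
t=35: (idle)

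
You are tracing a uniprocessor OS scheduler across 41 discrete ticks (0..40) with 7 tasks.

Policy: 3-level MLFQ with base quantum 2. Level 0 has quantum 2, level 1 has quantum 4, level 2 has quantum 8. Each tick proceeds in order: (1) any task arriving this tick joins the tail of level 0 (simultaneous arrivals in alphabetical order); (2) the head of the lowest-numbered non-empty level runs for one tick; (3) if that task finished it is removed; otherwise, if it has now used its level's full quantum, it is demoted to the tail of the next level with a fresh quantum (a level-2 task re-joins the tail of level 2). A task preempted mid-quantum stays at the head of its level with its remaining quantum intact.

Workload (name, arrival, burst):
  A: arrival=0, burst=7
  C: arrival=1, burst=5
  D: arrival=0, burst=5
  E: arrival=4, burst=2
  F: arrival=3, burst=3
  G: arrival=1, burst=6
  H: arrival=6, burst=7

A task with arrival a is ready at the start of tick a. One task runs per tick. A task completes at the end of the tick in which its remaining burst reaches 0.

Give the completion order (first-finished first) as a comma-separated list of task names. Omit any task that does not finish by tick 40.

completion order = E, D, C, G, F, A, H

t=0: L0/L1/L2 = AD/-/- → run A
t=1: L0/L1/L2 = ADCG/-/- → run A
t=2: L0/L1/L2 = DCG/A/- → run D
t=3: L0/L1/L2 = DCGF/A/- → run D
t=4: L0/L1/L2 = CGFE/AD/- → run C
t=5: L0/L1/L2 = CGFE/AD/- → run C
t=6: L0/L1/L2 = GFEH/ADC/- → run G
t=7: L0/L1/L2 = GFEH/ADC/- → run G
t=8: L0/L1/L2 = FEH/ADCG/- → run F
t=9: L0/L1/L2 = FEH/ADCG/- → run F
t=10: L0/L1/L2 = EH/ADCGF/- → run E
t=11: L0/L1/L2 = EH/ADCGF/- → run E
t=12: L0/L1/L2 = H/ADCGF/- → run H
t=13: L0/L1/L2 = H/ADCGF/- → run H
t=14: L0/L1/L2 = -/ADCGFH/- → run A
t=15: L0/L1/L2 = -/ADCGFH/- → run A
t=16: L0/L1/L2 = -/ADCGFH/- → run A
t=17: L0/L1/L2 = -/ADCGFH/- → run A
t=18: L0/L1/L2 = -/DCGFH/A → run D
t=19: L0/L1/L2 = -/DCGFH/A → run D
t=20: L0/L1/L2 = -/DCGFH/A → run D
t=21: L0/L1/L2 = -/CGFH/A → run C
t=22: L0/L1/L2 = -/CGFH/A → run C
t=23: L0/L1/L2 = -/CGFH/A → run C
t=24: L0/L1/L2 = -/GFH/A → run G
t=25: L0/L1/L2 = -/GFH/A → run G
t=26: L0/L1/L2 = -/GFH/A → run G
t=27: L0/L1/L2 = -/GFH/A → run G
t=28: L0/L1/L2 = -/FH/A → run F
t=29: L0/L1/L2 = -/H/A → run H
t=30: L0/L1/L2 = -/H/A → run H
t=31: L0/L1/L2 = -/H/A → run H
t=32: L0/L1/L2 = -/H/A → run H
t=33: L0/L1/L2 = -/-/AH → run A
t=34: L0/L1/L2 = -/-/H → run H
t=35: (idle)
t=36: (idle)
t=37: (idle)
t=38: (idle)
t=39: (idle)
t=40: (idle)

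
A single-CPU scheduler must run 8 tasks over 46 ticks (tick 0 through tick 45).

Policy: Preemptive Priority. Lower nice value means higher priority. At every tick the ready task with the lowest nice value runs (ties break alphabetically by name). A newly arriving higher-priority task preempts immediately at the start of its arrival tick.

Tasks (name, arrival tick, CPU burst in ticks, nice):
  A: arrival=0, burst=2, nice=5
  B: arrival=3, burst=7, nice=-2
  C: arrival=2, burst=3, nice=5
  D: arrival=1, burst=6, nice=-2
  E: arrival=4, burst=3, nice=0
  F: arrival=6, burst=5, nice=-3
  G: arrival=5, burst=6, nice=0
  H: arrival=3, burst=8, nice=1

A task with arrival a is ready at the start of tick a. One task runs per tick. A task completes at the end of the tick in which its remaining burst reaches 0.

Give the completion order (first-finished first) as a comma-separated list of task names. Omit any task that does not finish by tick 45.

completion order = F, B, D, E, G, H, A, C

t=0: ready={A} → run A
t=1: ready={A,D} → run D
t=2: ready={A,C,D} → run D
t=3: ready={A,B,C,D,H} → run B
t=4: ready={A,B,C,D,E,H} → run B
t=5: ready={A,B,C,D,E,G,H} → run B
t=6: ready={A,B,C,D,E,F,G,H} → run F
t=7: ready={A,B,C,D,E,F,G,H} → run F
t=8: ready={A,B,C,D,E,F,G,H} → run F
t=9: ready={A,B,C,D,E,F,G,H} → run F
t=10: ready={A,B,C,D,E,F,G,H} → run F
t=11: ready={A,B,C,D,E,G,H} → run B
t=12: ready={A,B,C,D,E,G,H} → run B
t=13: ready={A,B,C,D,E,G,H} → run B
t=14: ready={A,B,C,D,E,G,H} → run B
t=15: ready={A,C,D,E,G,H} → run D
t=16: ready={A,C,D,E,G,H} → run D
t=17: ready={A,C,D,E,G,H} → run D
t=18: ready={A,C,D,E,G,H} → run D
t=19: ready={A,C,E,G,H} → run E
t=20: ready={A,C,E,G,H} → run E
t=21: ready={A,C,E,G,H} → run E
t=22: ready={A,C,G,H} → run G
t=23: ready={A,C,G,H} → run G
t=24: ready={A,C,G,H} → run G
t=25: ready={A,C,G,H} → run G
t=26: ready={A,C,G,H} → run G
t=27: ready={A,C,G,H} → run G
t=28: ready={A,C,H} → run H
t=29: ready={A,C,H} → run H
t=30: ready={A,C,H} → run H
t=31: ready={A,C,H} → run H
t=32: ready={A,C,H} → run H
t=33: ready={A,C,H} → run H
t=34: ready={A,C,H} → run H
t=35: ready={A,C,H} → run H
t=36: ready={A,C} → run A
t=37: ready={C} → run C
t=38: ready={C} → run C
t=39: ready={C} → run C
t=40: (idle)
t=41: (idle)
t=42: (idle)
t=43: (idle)
t=44: (idle)
t=45: (idle)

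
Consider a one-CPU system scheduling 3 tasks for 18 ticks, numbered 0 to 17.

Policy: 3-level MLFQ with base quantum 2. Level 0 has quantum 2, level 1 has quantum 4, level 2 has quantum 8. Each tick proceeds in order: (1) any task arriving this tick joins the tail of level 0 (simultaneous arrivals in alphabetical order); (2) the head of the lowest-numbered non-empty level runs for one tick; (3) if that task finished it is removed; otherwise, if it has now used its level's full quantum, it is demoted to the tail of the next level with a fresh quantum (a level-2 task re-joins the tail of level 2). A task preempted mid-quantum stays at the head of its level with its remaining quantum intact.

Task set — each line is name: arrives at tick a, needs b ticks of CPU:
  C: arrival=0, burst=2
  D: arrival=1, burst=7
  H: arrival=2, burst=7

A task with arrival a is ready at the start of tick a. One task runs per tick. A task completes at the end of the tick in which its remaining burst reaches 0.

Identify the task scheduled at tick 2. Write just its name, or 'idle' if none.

t=0: L0/L1/L2 = C/-/- → run C
t=1: L0/L1/L2 = CD/-/- → run C
t=2: L0/L1/L2 = DH/-/- → run D
t=3: L0/L1/L2 = DH/-/- → run D
t=4: L0/L1/L2 = H/D/- → run H
t=5: L0/L1/L2 = H/D/- → run H
t=6: L0/L1/L2 = -/DH/- → run D
t=7: L0/L1/L2 = -/DH/- → run D
t=8: L0/L1/L2 = -/DH/- → run D
t=9: L0/L1/L2 = -/DH/- → run D
t=10: L0/L1/L2 = -/H/D → run H
t=11: L0/L1/L2 = -/H/D → run H
t=12: L0/L1/L2 = -/H/D → run H
t=13: L0/L1/L2 = -/H/D → run H
t=14: L0/L1/L2 = -/-/DH → run D
t=15: L0/L1/L2 = -/-/H → run H
t=16: (idle)
t=17: (idle)

running at tick 2 = D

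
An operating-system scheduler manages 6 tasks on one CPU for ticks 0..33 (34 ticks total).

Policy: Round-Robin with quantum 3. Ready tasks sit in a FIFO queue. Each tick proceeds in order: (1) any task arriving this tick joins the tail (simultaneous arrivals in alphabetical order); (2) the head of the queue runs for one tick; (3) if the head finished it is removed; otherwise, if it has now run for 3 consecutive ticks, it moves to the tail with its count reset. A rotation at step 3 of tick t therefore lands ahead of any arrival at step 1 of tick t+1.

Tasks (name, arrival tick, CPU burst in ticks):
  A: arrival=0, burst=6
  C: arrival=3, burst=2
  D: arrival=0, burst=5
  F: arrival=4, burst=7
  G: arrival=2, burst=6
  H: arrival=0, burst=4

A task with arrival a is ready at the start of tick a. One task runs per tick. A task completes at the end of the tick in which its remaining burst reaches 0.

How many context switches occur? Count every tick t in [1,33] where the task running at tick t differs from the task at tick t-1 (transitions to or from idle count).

context switches = 11

t=0: queue=[A,D,H] q_used=0 → run A
t=1: queue=[A,D,H] q_used=1 → run A
t=2: queue=[A,D,H,G] q_used=2 → run A
t=3: queue=[D,H,G,A,C] q_used=0 → run D
t=4: queue=[D,H,G,A,C,F] q_used=1 → run D
t=5: queue=[D,H,G,A,C,F] q_used=2 → run D
t=6: queue=[H,G,A,C,F,D] q_used=0 → run H
t=7: queue=[H,G,A,C,F,D] q_used=1 → run H
t=8: queue=[H,G,A,C,F,D] q_used=2 → run H
t=9: queue=[G,A,C,F,D,H] q_used=0 → run G
t=10: queue=[G,A,C,F,D,H] q_used=1 → run G
t=11: queue=[G,A,C,F,D,H] q_used=2 → run G
t=12: queue=[A,C,F,D,H,G] q_used=0 → run A
t=13: queue=[A,C,F,D,H,G] q_used=1 → run A
t=14: queue=[A,C,F,D,H,G] q_used=2 → run A
t=15: queue=[C,F,D,H,G] q_used=0 → run C
t=16: queue=[C,F,D,H,G] q_used=1 → run C
t=17: queue=[F,D,H,G] q_used=0 → run F
t=18: queue=[F,D,H,G] q_used=1 → run F
t=19: queue=[F,D,H,G] q_used=2 → run F
t=20: queue=[D,H,G,F] q_used=0 → run D
t=21: queue=[D,H,G,F] q_used=1 → run D
t=22: queue=[H,G,F] q_used=0 → run H
t=23: queue=[G,F] q_used=0 → run G
t=24: queue=[G,F] q_used=1 → run G
t=25: queue=[G,F] q_used=2 → run G
t=26: queue=[F] q_used=0 → run F
t=27: queue=[F] q_used=1 → run F
t=28: queue=[F] q_used=2 → run F
t=29: queue=[F] q_used=0 → run F
t=30: (idle)
t=31: (idle)
t=32: (idle)
t=33: (idle)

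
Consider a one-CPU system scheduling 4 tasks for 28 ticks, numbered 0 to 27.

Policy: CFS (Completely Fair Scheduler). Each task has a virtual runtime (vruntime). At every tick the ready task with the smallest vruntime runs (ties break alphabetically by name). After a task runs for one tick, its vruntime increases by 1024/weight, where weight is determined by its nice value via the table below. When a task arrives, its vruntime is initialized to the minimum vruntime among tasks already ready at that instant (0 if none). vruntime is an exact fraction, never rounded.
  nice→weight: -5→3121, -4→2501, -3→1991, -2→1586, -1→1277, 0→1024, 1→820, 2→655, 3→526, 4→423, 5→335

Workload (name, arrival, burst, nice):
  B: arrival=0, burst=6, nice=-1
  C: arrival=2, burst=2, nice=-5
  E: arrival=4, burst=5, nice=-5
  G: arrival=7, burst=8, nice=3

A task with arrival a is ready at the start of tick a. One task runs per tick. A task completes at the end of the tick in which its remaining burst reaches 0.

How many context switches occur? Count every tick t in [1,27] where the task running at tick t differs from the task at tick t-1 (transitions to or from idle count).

context switches = 10

t=0: vr[B=0] → run B
t=1: vr[B=1024/1277] → run B
t=2: vr[B=2048/1277 C=2048/1277] → run B
t=3: vr[B=3072/1277 C=2048/1277] → run C
t=4: vr[B=3072/1277 C=7699456/3985517 E=7699456/3985517] → run C
t=5: vr[B=3072/1277 E=7699456/3985517] → run E
t=6: vr[B=3072/1277 E=9007104/3985517] → run E
t=7: vr[B=3072/1277 E=10314752/3985517 G=3072/1277] → run B
t=8: vr[B=4096/1277 E=10314752/3985517 G=3072/1277] → run G
t=9: vr[B=4096/1277 E=10314752/3985517 G=1461760/335851] → run E
t=10: vr[B=4096/1277 E=11622400/3985517 G=1461760/335851] → run E
t=11: vr[B=4096/1277 E=12930048/3985517 G=1461760/335851] → run B
t=12: vr[B=5120/1277 E=12930048/3985517 G=1461760/335851] → run E
t=13: vr[B=5120/1277 G=1461760/335851] → run B
t=14: vr[G=1461760/335851] → run G
t=15: vr[G=2115584/335851] → run G
t=16: vr[G=2769408/335851] → run G
t=17: vr[G=3423232/335851] → run G
t=18: vr[G=4077056/335851] → run G
t=19: vr[G=4730880/335851] → run G
t=20: vr[G=5384704/335851] → run G
t=21: (idle)
t=22: (idle)
t=23: (idle)
t=24: (idle)
t=25: (idle)
t=26: (idle)
t=27: (idle)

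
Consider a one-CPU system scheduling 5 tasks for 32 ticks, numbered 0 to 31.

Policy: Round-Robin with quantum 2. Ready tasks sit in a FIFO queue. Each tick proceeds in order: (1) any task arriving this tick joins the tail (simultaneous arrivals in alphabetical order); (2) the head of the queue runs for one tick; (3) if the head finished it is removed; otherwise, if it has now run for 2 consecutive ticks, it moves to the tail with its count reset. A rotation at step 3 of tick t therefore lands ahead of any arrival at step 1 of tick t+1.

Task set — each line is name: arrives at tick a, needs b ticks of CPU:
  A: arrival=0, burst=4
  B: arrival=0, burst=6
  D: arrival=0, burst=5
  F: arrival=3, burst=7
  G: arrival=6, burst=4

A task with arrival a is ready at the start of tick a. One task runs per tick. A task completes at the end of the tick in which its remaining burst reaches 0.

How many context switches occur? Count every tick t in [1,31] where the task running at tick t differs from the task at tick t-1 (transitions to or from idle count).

context switches = 13

t=0: queue=[A,B,D] q_used=0 → run A
t=1: queue=[A,B,D] q_used=1 → run A
t=2: queue=[B,D,A] q_used=0 → run B
t=3: queue=[B,D,A,F] q_used=1 → run B
t=4: queue=[D,A,F,B] q_used=0 → run D
t=5: queue=[D,A,F,B] q_used=1 → run D
t=6: queue=[A,F,B,D,G] q_used=0 → run A
t=7: queue=[A,F,B,D,G] q_used=1 → run A
t=8: queue=[F,B,D,G] q_used=0 → run F
t=9: queue=[F,B,D,G] q_used=1 → run F
t=10: queue=[B,D,G,F] q_used=0 → run B
t=11: queue=[B,D,G,F] q_used=1 → run B
t=12: queue=[D,G,F,B] q_used=0 → run D
t=13: queue=[D,G,F,B] q_used=1 → run D
t=14: queue=[G,F,B,D] q_used=0 → run G
t=15: queue=[G,F,B,D] q_used=1 → run G
t=16: queue=[F,B,D,G] q_used=0 → run F
t=17: queue=[F,B,D,G] q_used=1 → run F
t=18: queue=[B,D,G,F] q_used=0 → run B
t=19: queue=[B,D,G,F] q_used=1 → run B
t=20: queue=[D,G,F] q_used=0 → run D
t=21: queue=[G,F] q_used=0 → run G
t=22: queue=[G,F] q_used=1 → run G
t=23: queue=[F] q_used=0 → run F
t=24: queue=[F] q_used=1 → run F
t=25: queue=[F] q_used=0 → run F
t=26: (idle)
t=27: (idle)
t=28: (idle)
t=29: (idle)
t=30: (idle)
t=31: (idle)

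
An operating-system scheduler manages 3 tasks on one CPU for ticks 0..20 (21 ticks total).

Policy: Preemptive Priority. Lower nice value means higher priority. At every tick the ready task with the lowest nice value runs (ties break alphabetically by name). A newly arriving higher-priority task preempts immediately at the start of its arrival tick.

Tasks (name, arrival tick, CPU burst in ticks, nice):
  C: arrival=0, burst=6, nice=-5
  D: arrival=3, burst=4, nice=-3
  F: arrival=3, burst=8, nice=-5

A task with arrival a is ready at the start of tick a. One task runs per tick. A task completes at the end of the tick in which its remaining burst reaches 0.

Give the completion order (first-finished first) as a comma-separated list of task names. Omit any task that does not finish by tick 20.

completion order = C, F, D

t=0: ready={C} → run C
t=1: ready={C} → run C
t=2: ready={C} → run C
t=3: ready={C,D,F} → run C
t=4: ready={C,D,F} → run C
t=5: ready={C,D,F} → run C
t=6: ready={D,F} → run F
t=7: ready={D,F} → run F
t=8: ready={D,F} → run F
t=9: ready={D,F} → run F
t=10: ready={D,F} → run F
t=11: ready={D,F} → run F
t=12: ready={D,F} → run F
t=13: ready={D,F} → run F
t=14: ready={D} → run D
t=15: ready={D} → run D
t=16: ready={D} → run D
t=17: ready={D} → run D
t=18: (idle)
t=19: (idle)
t=20: (idle)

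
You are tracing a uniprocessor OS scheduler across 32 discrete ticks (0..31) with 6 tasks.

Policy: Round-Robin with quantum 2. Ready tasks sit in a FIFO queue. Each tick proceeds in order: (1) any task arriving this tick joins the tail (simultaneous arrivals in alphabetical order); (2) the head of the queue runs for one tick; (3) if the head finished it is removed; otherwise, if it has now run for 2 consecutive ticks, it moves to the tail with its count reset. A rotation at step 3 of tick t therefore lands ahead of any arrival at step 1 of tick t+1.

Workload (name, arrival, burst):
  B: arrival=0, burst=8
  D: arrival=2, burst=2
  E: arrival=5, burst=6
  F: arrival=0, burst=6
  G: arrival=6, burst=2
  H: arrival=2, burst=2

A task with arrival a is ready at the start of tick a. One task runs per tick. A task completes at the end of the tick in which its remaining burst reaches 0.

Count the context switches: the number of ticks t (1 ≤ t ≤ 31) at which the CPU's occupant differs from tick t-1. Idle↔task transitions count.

t=0: queue=[B,F] q_used=0 → run B
t=1: queue=[B,F] q_used=1 → run B
t=2: queue=[F,B,D,H] q_used=0 → run F
t=3: queue=[F,B,D,H] q_used=1 → run F
t=4: queue=[B,D,H,F] q_used=0 → run B
t=5: queue=[B,D,H,F,E] q_used=1 → run B
t=6: queue=[D,H,F,E,B,G] q_used=0 → run D
t=7: queue=[D,H,F,E,B,G] q_used=1 → run D
t=8: queue=[H,F,E,B,G] q_used=0 → run H
t=9: queue=[H,F,E,B,G] q_used=1 → run H
t=10: queue=[F,E,B,G] q_used=0 → run F
t=11: queue=[F,E,B,G] q_used=1 → run F
t=12: queue=[E,B,G,F] q_used=0 → run E
t=13: queue=[E,B,G,F] q_used=1 → run E
t=14: queue=[B,G,F,E] q_used=0 → run B
t=15: queue=[B,G,F,E] q_used=1 → run B
t=16: queue=[G,F,E,B] q_used=0 → run G
t=17: queue=[G,F,E,B] q_used=1 → run G
t=18: queue=[F,E,B] q_used=0 → run F
t=19: queue=[F,E,B] q_used=1 → run F
t=20: queue=[E,B] q_used=0 → run E
t=21: queue=[E,B] q_used=1 → run E
t=22: queue=[B,E] q_used=0 → run B
t=23: queue=[B,E] q_used=1 → run B
t=24: queue=[E] q_used=0 → run E
t=25: queue=[E] q_used=1 → run E
t=26: (idle)
t=27: (idle)
t=28: (idle)
t=29: (idle)
t=30: (idle)
t=31: (idle)

context switches = 13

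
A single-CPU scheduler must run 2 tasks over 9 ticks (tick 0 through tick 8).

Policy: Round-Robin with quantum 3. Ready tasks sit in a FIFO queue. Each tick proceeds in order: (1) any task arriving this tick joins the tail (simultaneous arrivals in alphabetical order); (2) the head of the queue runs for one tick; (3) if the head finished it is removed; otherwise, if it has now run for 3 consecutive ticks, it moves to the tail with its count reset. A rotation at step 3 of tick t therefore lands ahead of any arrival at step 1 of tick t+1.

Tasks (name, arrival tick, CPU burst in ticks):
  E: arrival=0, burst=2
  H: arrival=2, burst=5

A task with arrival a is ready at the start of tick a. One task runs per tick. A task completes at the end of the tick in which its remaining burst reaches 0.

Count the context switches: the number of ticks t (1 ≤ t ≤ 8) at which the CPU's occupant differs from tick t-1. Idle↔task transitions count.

context switches = 2

t=0: queue=[E] q_used=0 → run E
t=1: queue=[E] q_used=1 → run E
t=2: queue=[H] q_used=0 → run H
t=3: queue=[H] q_used=1 → run H
t=4: queue=[H] q_used=2 → run H
t=5: queue=[H] q_used=0 → run H
t=6: queue=[H] q_used=1 → run H
t=7: (idle)
t=8: (idle)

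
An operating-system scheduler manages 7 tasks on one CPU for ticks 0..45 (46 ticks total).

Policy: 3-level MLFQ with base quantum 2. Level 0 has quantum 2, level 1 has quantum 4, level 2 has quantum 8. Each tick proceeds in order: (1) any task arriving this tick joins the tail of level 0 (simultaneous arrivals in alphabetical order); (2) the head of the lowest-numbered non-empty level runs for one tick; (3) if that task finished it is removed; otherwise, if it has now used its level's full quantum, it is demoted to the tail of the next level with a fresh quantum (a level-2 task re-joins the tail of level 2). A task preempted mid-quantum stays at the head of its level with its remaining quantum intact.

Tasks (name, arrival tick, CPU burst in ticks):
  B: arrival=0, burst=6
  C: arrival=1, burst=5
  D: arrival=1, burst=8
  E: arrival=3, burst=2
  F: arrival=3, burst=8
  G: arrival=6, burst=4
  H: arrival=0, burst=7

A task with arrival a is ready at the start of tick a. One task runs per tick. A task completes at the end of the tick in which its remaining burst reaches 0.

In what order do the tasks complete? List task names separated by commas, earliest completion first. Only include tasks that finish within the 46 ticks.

completion order = E, B, C, G, H, D, F

t=0: L0/L1/L2 = BH/-/- → run B
t=1: L0/L1/L2 = BHCD/-/- → run B
t=2: L0/L1/L2 = HCD/B/- → run H
t=3: L0/L1/L2 = HCDEF/B/- → run H
t=4: L0/L1/L2 = CDEF/BH/- → run C
t=5: L0/L1/L2 = CDEF/BH/- → run C
t=6: L0/L1/L2 = DEFG/BHC/- → run D
t=7: L0/L1/L2 = DEFG/BHC/- → run D
t=8: L0/L1/L2 = EFG/BHCD/- → run E
t=9: L0/L1/L2 = EFG/BHCD/- → run E
t=10: L0/L1/L2 = FG/BHCD/- → run F
t=11: L0/L1/L2 = FG/BHCD/- → run F
t=12: L0/L1/L2 = G/BHCDF/- → run G
t=13: L0/L1/L2 = G/BHCDF/- → run G
t=14: L0/L1/L2 = -/BHCDFG/- → run B
t=15: L0/L1/L2 = -/BHCDFG/- → run B
t=16: L0/L1/L2 = -/BHCDFG/- → run B
t=17: L0/L1/L2 = -/BHCDFG/- → run B
t=18: L0/L1/L2 = -/HCDFG/- → run H
t=19: L0/L1/L2 = -/HCDFG/- → run H
t=20: L0/L1/L2 = -/HCDFG/- → run H
t=21: L0/L1/L2 = -/HCDFG/- → run H
t=22: L0/L1/L2 = -/CDFG/H → run C
t=23: L0/L1/L2 = -/CDFG/H → run C
t=24: L0/L1/L2 = -/CDFG/H → run C
t=25: L0/L1/L2 = -/DFG/H → run D
t=26: L0/L1/L2 = -/DFG/H → run D
t=27: L0/L1/L2 = -/DFG/H → run D
t=28: L0/L1/L2 = -/DFG/H → run D
t=29: L0/L1/L2 = -/FG/HD → run F
t=30: L0/L1/L2 = -/FG/HD → run F
t=31: L0/L1/L2 = -/FG/HD → run F
t=32: L0/L1/L2 = -/FG/HD → run F
t=33: L0/L1/L2 = -/G/HDF → run G
t=34: L0/L1/L2 = -/G/HDF → run G
t=35: L0/L1/L2 = -/-/HDF → run H
t=36: L0/L1/L2 = -/-/DF → run D
t=37: L0/L1/L2 = -/-/DF → run D
t=38: L0/L1/L2 = -/-/F → run F
t=39: L0/L1/L2 = -/-/F → run F
t=40: (idle)
t=41: (idle)
t=42: (idle)
t=43: (idle)
t=44: (idle)
t=45: (idle)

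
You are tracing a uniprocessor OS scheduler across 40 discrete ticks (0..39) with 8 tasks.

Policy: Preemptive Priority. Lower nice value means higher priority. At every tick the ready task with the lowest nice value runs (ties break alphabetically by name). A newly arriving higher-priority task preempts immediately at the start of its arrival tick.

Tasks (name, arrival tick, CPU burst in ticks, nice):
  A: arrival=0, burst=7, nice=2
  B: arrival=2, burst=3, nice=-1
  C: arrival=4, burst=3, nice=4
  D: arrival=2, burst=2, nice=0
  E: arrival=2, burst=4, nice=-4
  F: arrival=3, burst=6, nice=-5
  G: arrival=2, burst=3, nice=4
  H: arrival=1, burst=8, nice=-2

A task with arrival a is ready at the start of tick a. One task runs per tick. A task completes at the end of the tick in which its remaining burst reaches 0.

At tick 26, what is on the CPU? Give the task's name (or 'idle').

running at tick 26 = A

t=0: ready={A} → run A
t=1: ready={A,H} → run H
t=2: ready={A,B,D,E,G,H} → run E
t=3: ready={A,B,D,E,F,G,H} → run F
t=4: ready={A,B,C,D,E,F,G,H} → run F
t=5: ready={A,B,C,D,E,F,G,H} → run F
t=6: ready={A,B,C,D,E,F,G,H} → run F
t=7: ready={A,B,C,D,E,F,G,H} → run F
t=8: ready={A,B,C,D,E,F,G,H} → run F
t=9: ready={A,B,C,D,E,G,H} → run E
t=10: ready={A,B,C,D,E,G,H} → run E
t=11: ready={A,B,C,D,E,G,H} → run E
t=12: ready={A,B,C,D,G,H} → run H
t=13: ready={A,B,C,D,G,H} → run H
t=14: ready={A,B,C,D,G,H} → run H
t=15: ready={A,B,C,D,G,H} → run H
t=16: ready={A,B,C,D,G,H} → run H
t=17: ready={A,B,C,D,G,H} → run H
t=18: ready={A,B,C,D,G,H} → run H
t=19: ready={A,B,C,D,G} → run B
t=20: ready={A,B,C,D,G} → run B
t=21: ready={A,B,C,D,G} → run B
t=22: ready={A,C,D,G} → run D
t=23: ready={A,C,D,G} → run D
t=24: ready={A,C,G} → run A
t=25: ready={A,C,G} → run A
t=26: ready={A,C,G} → run A
t=27: ready={A,C,G} → run A
t=28: ready={A,C,G} → run A
t=29: ready={A,C,G} → run A
t=30: ready={C,G} → run C
t=31: ready={C,G} → run C
t=32: ready={C,G} → run C
t=33: ready={G} → run G
t=34: ready={G} → run G
t=35: ready={G} → run G
t=36: (idle)
t=37: (idle)
t=38: (idle)
t=39: (idle)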